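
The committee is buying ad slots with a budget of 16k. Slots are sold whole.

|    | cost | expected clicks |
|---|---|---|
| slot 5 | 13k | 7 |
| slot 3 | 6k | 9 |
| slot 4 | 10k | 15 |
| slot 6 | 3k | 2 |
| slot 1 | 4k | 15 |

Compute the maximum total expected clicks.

30

This is a 0-1 knapsack instance.
Allowing fractional choices, the relaxed optimum would be about 33.0, but ad slots are indivisible.
slot 3 + slot 1: cost 6 + 4 = 10 ≤ 16, expected clicks 9 + 15 = 24.
slot 3 + slot 6 + slot 1: cost 6 + 3 + 4 = 13 ≤ 16, expected clicks 9 + 2 + 15 = 26.
slot 4 + slot 1: cost 10 + 4 = 14 ≤ 16, expected clicks 15 + 15 = 30.
Best is slot 4 and slot 1 with total expected clicks 30.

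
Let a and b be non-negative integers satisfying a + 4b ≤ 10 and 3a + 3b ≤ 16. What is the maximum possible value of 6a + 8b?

(a,b)=(4,1): 1·4+4·1=8≤10, 3·4+3·1=15≤16, objective 32.
(a,b)=(5,0): 1·5+4·0=5≤10, 3·5+3·0=15≤16, objective 30.
(a,b)=(2,2): 1·2+4·2=10≤10, 3·2+3·2=12≤16, objective 28.
No feasible integer point exceeds 32.

32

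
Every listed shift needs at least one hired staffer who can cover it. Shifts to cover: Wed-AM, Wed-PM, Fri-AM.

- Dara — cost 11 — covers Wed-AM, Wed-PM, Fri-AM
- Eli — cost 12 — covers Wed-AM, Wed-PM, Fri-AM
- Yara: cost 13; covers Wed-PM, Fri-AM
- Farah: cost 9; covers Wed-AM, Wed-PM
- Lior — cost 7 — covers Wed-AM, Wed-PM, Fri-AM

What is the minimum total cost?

Lior alone covers Wed-AM, Wed-PM, Fri-AM — every shift.
Total cost: 7.

7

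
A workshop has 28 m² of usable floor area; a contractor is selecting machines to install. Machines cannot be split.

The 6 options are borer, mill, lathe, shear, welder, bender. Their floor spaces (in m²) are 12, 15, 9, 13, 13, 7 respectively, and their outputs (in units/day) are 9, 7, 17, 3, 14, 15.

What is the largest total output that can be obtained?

41

This is an integer program with binary decision variables.
lathe + bender: floor space 9 + 7 = 16 ≤ 28, output 17 + 15 = 32.
borer + lathe + bender: floor space 12 + 9 + 7 = 28 ≤ 28, output 9 + 17 + 15 = 41.
Best is borer, lathe, and bender with total output 41.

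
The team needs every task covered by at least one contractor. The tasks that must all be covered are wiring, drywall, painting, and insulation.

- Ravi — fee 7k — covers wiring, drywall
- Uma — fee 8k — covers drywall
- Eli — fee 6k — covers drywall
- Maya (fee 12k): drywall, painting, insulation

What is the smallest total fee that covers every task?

19

Choose Ravi and Maya: together they cover wiring, drywall, painting, insulation — every task.
Total fee: 7 + 12 = 19.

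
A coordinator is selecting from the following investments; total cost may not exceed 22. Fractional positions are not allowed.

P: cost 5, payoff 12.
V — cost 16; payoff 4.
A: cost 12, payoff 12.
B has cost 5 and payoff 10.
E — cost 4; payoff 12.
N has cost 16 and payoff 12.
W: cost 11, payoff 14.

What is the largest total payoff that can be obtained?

38

This is an integer program with binary decision variables.
Allowing fractional choices, the relaxed optimum would be about 44.2, but investments are indivisible.
P + A + E: cost 5 + 12 + 4 = 21 ≤ 22, payoff 12 + 12 + 12 = 36.
B + E + W: cost 5 + 4 + 11 = 20 ≤ 22, payoff 10 + 12 + 14 = 36.
P + E + W: cost 5 + 4 + 11 = 20 ≤ 22, payoff 12 + 12 + 14 = 38.
Best is P, E, and W with total payoff 38.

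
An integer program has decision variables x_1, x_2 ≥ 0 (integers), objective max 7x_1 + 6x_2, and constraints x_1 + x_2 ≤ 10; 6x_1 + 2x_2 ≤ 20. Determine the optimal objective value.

(x_1,x_2)=(0,10) is feasible, giving 60.
(x_1,x_2)=(0,9) is feasible, giving 54.
The best lattice point is (0,10), giving 60.

60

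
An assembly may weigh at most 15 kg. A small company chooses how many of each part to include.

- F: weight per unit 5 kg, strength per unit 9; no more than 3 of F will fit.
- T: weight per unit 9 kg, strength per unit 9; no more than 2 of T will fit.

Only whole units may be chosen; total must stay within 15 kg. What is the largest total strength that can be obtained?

27

This is a bounded integer knapsack.
3×F: weight 15 ≤ 15, strength 3·9 = 27.
1×F and 1×T: weight 14 ≤ 15, strength 1·9 + 1·9 = 18.
Best is 27.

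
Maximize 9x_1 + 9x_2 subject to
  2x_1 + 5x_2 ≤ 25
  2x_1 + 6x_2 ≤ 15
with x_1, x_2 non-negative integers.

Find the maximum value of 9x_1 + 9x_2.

63

(x_1,x_2)=(7,0) is feasible, giving 63.
(x_1,x_2)=(6,0) is feasible, giving 54.
No feasible integer point exceeds 63.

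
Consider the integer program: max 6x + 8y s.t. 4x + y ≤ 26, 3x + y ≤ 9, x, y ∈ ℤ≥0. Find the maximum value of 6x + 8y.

(x,y)=(0,9): 4·0+1·9=9≤26, 3·0+1·9=9≤9, objective 72.
(x,y)=(0,8): 4·0+1·8=8≤26, 3·0+1·8=8≤9, objective 64.
No feasible integer point exceeds 72.

72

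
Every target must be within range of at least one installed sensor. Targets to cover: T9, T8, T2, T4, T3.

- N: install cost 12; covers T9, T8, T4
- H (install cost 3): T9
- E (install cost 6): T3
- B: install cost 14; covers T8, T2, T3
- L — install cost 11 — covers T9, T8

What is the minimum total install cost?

26

Choose N and B: together they cover T9, T8, T2, T4, T3 — every target.
Total install cost: 12 + 14 = 26.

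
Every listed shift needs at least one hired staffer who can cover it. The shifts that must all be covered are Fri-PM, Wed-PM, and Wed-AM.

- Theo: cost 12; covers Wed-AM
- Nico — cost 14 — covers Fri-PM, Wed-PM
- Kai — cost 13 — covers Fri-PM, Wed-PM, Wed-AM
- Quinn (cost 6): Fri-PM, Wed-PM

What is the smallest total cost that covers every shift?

13

Kai alone covers Fri-PM, Wed-PM, Wed-AM — every shift.
Total cost: 13.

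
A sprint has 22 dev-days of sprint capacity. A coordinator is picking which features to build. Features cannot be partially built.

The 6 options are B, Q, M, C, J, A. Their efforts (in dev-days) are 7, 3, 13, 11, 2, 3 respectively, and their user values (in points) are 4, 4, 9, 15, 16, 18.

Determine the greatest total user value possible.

Allowing fractional choices, the relaxed optimum would be about 55.1, but features are indivisible.
Q + C + J + A: effort 3 + 11 + 2 + 3 = 19 ≤ 22, user value 4 + 15 + 16 + 18 = 53.
C + J + A: effort 11 + 2 + 3 = 16 ≤ 22, user value 15 + 16 + 18 = 49.
Best is Q, C, J, and A with total user value 53.

53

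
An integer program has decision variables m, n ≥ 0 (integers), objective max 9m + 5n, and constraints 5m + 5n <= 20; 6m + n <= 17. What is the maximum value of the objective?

28

(m,n)=(2,2) is feasible, giving 28.
(m,n)=(1,3) is feasible, giving 24.
(m,n)=(2,1) is feasible, giving 23.
The best lattice point is (2,2), giving 28.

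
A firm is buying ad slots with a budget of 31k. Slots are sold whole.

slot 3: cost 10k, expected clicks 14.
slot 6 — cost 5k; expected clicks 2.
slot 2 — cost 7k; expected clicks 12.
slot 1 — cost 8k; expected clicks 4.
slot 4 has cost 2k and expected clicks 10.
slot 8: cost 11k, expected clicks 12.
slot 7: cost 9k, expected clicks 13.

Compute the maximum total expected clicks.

49

Take slot 3, slot 2, slot 4, and slot 7: cost 10 + 7 + 2 + 9 = 28 ≤ 31, expected clicks 14 + 12 + 10 + 13 = 49.
No other feasible combination does better.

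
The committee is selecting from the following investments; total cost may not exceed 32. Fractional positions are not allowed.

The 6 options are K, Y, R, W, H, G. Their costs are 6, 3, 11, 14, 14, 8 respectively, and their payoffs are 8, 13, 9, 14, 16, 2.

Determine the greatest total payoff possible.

K + Y + H + G: cost 6 + 3 + 14 + 8 = 31 ≤ 32, payoff 8 + 13 + 16 + 2 = 39.
Y + W + H: cost 3 + 14 + 14 = 31 ≤ 32, payoff 13 + 14 + 16 = 43.
Y + R + H: cost 3 + 11 + 14 = 28 ≤ 32, payoff 13 + 9 + 16 = 38.
Best is Y, W, and H with total payoff 43.

43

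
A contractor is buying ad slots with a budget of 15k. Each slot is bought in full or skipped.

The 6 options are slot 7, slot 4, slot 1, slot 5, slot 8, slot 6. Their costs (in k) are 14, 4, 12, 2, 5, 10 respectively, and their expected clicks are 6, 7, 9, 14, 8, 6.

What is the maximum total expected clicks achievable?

29

Take slot 4, slot 5, and slot 8: cost 4 + 2 + 5 = 11 ≤ 15, expected clicks 7 + 14 + 8 = 29.
No other feasible combination does better.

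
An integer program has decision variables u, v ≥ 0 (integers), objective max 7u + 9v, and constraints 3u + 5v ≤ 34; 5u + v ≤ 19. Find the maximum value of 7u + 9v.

61

Relaxing integrality, the LP optimum is 65.64 at (u,v) = (2.77, 5.14), which is not an integer point.
(u,v)=(1,6): 3·1+5·6=33≤34, 5·1+1·6=11≤19, objective 61.
(u,v)=(2,5): 3·2+5·5=31≤34, 5·2+1·5=15≤19, objective 59.
No feasible integer point exceeds 61.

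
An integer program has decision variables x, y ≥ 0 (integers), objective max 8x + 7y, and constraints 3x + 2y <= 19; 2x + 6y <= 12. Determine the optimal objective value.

(x,y)=(6,0): 3·6+2·0=18≤19, 2·6+6·0=12≤12, objective 48.
(x,y)=(5,0): 3·5+2·0=15≤19, 2·5+6·0=10≤12, objective 40.
The best lattice point is (6,0), giving 48.

48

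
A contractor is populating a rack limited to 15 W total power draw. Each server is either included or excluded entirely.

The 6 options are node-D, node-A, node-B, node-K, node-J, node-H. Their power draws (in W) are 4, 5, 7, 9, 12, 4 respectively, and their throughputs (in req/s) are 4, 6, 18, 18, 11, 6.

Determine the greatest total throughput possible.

28

Take node-D, node-B, and node-H: power draw 4 + 7 + 4 = 15 ≤ 15, throughput 4 + 18 + 6 = 28.
No other feasible combination does better.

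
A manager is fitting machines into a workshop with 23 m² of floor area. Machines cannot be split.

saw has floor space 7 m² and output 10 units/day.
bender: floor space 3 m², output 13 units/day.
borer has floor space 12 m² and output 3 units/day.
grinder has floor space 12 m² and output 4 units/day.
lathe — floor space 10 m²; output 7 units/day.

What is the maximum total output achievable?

Treat it as a binary knapsack problem.
Allowing fractional choices, the relaxed optimum would be about 31.0, but machines are indivisible.
saw + bender + grinder: floor space 7 + 3 + 12 = 22 ≤ 23, output 10 + 13 + 4 = 27.
saw + bender + borer: floor space 7 + 3 + 12 = 22 ≤ 23, output 10 + 13 + 3 = 26.
saw + bender + lathe: floor space 7 + 3 + 10 = 20 ≤ 23, output 10 + 13 + 7 = 30.
Best is saw, bender, and lathe with total output 30.

30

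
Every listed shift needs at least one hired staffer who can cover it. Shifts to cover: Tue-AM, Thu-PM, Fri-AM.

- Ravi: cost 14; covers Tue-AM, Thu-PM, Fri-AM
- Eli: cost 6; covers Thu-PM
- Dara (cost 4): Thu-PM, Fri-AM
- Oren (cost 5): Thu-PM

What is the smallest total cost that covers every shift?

14

The greedy cost-per-new-shift heuristic would pick Dara and Ravi for 18, but a cheaper cover exists.
Ravi alone covers Tue-AM, Thu-PM, Fri-AM — every shift.
Total cost: 14.
No cover costs less than 14.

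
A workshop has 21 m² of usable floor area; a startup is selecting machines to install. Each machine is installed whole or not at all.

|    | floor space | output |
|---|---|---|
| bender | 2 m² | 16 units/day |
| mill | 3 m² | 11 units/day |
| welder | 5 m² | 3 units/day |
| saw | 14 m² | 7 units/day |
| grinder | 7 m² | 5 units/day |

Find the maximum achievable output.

Take bender, mill, welder, and grinder: floor space 2 + 3 + 5 + 7 = 17 ≤ 21, output 16 + 11 + 3 + 5 = 35.
No other feasible combination does better.

35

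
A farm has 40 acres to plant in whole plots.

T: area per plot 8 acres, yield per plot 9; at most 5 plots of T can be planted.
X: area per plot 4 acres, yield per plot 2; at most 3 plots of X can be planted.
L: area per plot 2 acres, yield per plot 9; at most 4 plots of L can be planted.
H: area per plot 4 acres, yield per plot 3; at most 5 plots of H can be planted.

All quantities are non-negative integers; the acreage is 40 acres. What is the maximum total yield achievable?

L has the best ratio (9/2); taking only L gives at most 4×9 = 36 (stopped by the supply cap of 4).
Mixing does better — 4×T and 4×L: area 40 ≤ 40, yield 4·9 + 4·9 = 72.

72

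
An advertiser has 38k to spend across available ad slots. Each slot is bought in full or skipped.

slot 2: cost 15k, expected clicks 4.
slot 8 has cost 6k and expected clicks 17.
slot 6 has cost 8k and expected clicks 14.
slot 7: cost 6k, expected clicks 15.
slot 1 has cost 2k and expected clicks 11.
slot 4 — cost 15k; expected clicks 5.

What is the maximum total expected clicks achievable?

Treat it as a binary knapsack problem.
slot 8 + slot 6 + slot 7 + slot 1: cost 6 + 8 + 6 + 2 = 22 ≤ 38, expected clicks 17 + 14 + 15 + 11 = 57.
slot 2 + slot 8 + slot 6 + slot 7 + slot 1: cost 15 + 6 + 8 + 6 + 2 = 37 ≤ 38, expected clicks 4 + 17 + 14 + 15 + 11 = 61.
slot 8 + slot 6 + slot 7 + slot 1 + slot 4: cost 6 + 8 + 6 + 2 + 15 = 37 ≤ 38, expected clicks 17 + 14 + 15 + 11 + 5 = 62.
Best is slot 8, slot 6, slot 7, slot 1, and slot 4 with total expected clicks 62.

62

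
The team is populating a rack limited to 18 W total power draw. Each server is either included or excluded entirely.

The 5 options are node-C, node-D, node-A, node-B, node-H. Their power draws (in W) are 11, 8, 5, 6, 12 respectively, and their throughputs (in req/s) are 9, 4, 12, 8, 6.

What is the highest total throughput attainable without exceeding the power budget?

21

Take node-C and node-A: power draw 11 + 5 = 16 ≤ 18, throughput 9 + 12 = 21.
No other feasible combination does better.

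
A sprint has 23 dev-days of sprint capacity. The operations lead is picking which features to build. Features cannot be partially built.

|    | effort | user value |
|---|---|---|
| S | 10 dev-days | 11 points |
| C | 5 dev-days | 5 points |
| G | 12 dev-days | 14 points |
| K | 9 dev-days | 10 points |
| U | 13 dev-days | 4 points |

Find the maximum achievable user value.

25

This is an integer program with binary decision variables.
Take S and G: effort 10 + 12 = 22 ≤ 23, user value 11 + 14 = 25.
No other feasible combination does better.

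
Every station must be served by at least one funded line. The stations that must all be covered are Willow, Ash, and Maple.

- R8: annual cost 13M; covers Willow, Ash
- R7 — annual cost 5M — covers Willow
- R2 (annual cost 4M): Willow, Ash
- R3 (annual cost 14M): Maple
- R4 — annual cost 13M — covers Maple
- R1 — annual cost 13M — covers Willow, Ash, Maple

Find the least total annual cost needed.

13

This is a weighted set-cover instance.
The greedy cost-per-new-station heuristic would pick R2 and R4 for 17, but a cheaper cover exists.
R1 alone covers Willow, Ash, Maple — every station.
Total annual cost: 13.
No cover costs less than 13.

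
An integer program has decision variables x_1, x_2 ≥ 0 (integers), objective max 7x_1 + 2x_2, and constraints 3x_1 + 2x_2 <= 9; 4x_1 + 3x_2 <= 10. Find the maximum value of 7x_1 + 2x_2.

14

Relaxing integrality, the LP optimum is 17.50 at (x_1,x_2) = (2.5, 0), which is not an integer point.
(x_1,x_2)=(2,0) is feasible, giving 14.
(x_1,x_2)=(1,1) is feasible, giving 9.
Maximum is 14 at (x_1,x_2)=(2,0).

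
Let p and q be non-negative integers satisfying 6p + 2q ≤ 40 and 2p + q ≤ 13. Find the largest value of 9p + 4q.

58

The continuous relaxation peaks at (6.5, 0) with value 58.50; rounding to a feasible lattice point costs some objective.
(p,q)=(6,1): 6·6+2·1=38≤40, 2·6+1·1=13≤13, objective 58.
(p,q)=(6,0): 6·6+2·0=36≤40, 2·6+1·0=12≤13, objective 54.
(p,q)=(5,2): 6·5+2·2=34≤40, 2·5+1·2=12≤13, objective 53.
(p,q)=(5,1): 6·5+2·1=32≤40, 2·5+1·1=11≤13, objective 49.
The best lattice point is (6,1), giving 58.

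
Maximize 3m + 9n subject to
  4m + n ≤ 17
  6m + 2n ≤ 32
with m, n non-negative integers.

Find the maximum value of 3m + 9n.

(m,n)=(0,16): 4·0+1·16=16≤17, 6·0+2·16=32≤32, objective 144.
(m,n)=(0,15): 4·0+1·15=15≤17, 6·0+2·15=30≤32, objective 135.
Maximum is 144 at (m,n)=(0,16).

144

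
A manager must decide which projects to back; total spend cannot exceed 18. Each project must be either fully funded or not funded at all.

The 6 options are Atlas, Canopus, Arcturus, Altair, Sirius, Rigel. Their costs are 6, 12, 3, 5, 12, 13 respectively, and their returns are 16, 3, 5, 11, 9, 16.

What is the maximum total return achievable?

32

This is an integer program with binary decision variables.
Altair + Rigel: cost 5 + 13 = 18 ≤ 18, return 11 + 16 = 27.
Atlas + Altair: cost 6 + 5 = 11 ≤ 18, return 16 + 11 = 27.
Atlas + Arcturus + Altair: cost 6 + 3 + 5 = 14 ≤ 18, return 16 + 5 + 11 = 32.
Best is Atlas, Arcturus, and Altair with total return 32.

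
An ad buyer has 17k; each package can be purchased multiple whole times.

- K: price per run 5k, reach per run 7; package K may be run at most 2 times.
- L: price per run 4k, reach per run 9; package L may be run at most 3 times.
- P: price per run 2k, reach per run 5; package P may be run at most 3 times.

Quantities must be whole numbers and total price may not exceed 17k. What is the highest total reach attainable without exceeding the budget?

37

This is a bounded integer knapsack.
P has the best ratio (5/2); taking only P gives at most 3×5 = 15 (stopped by the supply cap of 3).
Mixing does better — 3×L and 2×P: price 16 ≤ 17, reach 3·9 + 2·5 = 37.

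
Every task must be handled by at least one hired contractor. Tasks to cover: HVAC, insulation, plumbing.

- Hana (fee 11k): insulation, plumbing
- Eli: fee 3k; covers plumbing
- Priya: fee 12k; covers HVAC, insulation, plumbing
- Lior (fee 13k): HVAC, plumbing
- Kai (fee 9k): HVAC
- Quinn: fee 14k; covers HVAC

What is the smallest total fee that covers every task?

The greedy cost-per-new-task heuristic would pick Eli and Priya for 15, but a cheaper cover exists.
Priya alone covers HVAC, insulation, plumbing — every task.
Total fee: 12.
No cover costs less than 12.

12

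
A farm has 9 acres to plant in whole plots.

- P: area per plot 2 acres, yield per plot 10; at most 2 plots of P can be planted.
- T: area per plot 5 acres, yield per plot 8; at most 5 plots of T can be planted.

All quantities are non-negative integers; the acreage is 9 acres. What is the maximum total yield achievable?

P has the best ratio (10/2); taking only P gives at most 2×10 = 20 (stopped by the supply cap of 2).
Mixing does better — 2×P and 1×T: area 9 ≤ 9, yield 2·10 + 1·8 = 28.

28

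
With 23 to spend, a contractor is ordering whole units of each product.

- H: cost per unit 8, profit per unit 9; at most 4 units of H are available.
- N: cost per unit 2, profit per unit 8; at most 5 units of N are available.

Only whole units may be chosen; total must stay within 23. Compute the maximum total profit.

49

Take 1×H and 5×N: cost 18 ≤ 23, profit 1·9 + 5·8 = 49.
N has the best ratio (8/2) and is taken to its limit of 5; remaining capacity is filled optimally with the others.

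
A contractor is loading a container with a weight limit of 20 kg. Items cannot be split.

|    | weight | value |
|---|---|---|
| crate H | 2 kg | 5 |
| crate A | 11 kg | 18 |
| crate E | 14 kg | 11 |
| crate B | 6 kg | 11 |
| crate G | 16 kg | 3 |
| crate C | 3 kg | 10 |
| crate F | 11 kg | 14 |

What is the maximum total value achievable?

39

This is a 0-1 knapsack instance.
crate A + crate B + crate C: weight 11 + 6 + 3 = 20 ≤ 20, value 18 + 11 + 10 = 39.
crate B + crate C + crate F: weight 6 + 3 + 11 = 20 ≤ 20, value 11 + 10 + 14 = 35.
Best is crate A, crate B, and crate C with total value 39.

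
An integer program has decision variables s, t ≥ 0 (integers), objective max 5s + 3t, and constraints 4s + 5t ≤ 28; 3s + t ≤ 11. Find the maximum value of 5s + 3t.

22

(s,t)=(2,4) is feasible, giving 22.
(s,t)=(3,2) is feasible, giving 21.
The best lattice point is (2,4), giving 22.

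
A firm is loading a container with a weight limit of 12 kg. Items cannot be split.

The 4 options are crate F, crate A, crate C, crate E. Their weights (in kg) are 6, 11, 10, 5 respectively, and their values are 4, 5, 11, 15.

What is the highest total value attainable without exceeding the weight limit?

19

Allowing fractional choices, the relaxed optimum would be about 22.7, but items are indivisible.
crate F + crate E: weight 6 + 5 = 11 ≤ 12, value 4 + 15 = 19.
crate E: weight 5 ≤ 12, value 15.
crate C: weight 10 ≤ 12, value 11.
Best is crate F and crate E with total value 19.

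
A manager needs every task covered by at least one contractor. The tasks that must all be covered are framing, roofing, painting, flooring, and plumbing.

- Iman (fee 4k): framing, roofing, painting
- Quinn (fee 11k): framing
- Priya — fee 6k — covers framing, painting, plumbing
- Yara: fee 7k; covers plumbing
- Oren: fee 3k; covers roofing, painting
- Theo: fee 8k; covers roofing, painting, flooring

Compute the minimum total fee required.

14

Choose Priya and Theo: together they cover framing, roofing, painting, flooring, plumbing — every task.
Total fee: 6 + 8 = 14.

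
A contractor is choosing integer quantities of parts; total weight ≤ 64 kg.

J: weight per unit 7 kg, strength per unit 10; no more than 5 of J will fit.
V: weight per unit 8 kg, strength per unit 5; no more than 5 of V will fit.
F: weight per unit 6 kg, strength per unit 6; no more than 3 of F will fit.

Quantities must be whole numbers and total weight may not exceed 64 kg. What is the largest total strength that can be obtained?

73

J has the best ratio (10/7); taking only J gives at most 5×10 = 50 (stopped by the supply cap of 5).
Mixing does better — 5×J, 1×V, and 3×F: weight 61 ≤ 64, strength 5·10 + 1·5 + 3·6 = 73.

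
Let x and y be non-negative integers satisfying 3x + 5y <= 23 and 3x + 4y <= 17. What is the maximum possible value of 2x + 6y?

Relaxing integrality, the LP optimum is 25.50 at (x,y) = (0, 4.25), which is not an integer point.
(x,y)=(0,4): 3·0+5·4=20≤23, 3·0+4·4=16≤17, objective 24.
(x,y)=(1,3): 3·1+5·3=18≤23, 3·1+4·3=15≤17, objective 20.
(x,y)=(0,3): 3·0+5·3=15≤23, 3·0+4·3=12≤17, objective 18.
Maximum is 24 at (x,y)=(0,4).

24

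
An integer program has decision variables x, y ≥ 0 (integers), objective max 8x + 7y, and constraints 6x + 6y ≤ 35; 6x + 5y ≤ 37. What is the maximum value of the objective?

40

Relaxing integrality, the LP optimum is 46.67 at (x,y) = (5.83, 0), which is not an integer point.
(x,y)=(5,0): 6·5+6·0=30≤35, 6·5+5·0=30≤37, objective 40.
(x,y)=(4,1): 6·4+6·1=30≤35, 6·4+5·1=29≤37, objective 39.
(x,y)=(4,0): 6·4+6·0=24≤35, 6·4+5·0=24≤37, objective 32.
No feasible integer point exceeds 40.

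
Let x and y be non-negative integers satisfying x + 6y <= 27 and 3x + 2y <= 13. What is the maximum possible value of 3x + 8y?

The continuous relaxation peaks at (1.5, 4.25) with value 38.50; rounding to a feasible lattice point costs some objective.
(x,y)=(1,4) is feasible, giving 35.
(x,y)=(0,4) is feasible, giving 32.
(x,y)=(2,3) is feasible, giving 30.
Maximum is 35 at (x,y)=(1,4).

35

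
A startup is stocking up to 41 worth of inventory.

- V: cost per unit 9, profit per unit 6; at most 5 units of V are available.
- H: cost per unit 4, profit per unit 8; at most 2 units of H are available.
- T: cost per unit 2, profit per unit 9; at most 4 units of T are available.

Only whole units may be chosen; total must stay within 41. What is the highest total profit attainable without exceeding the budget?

64

This is a bounded integer knapsack.
2×V, 2×H, and 4×T: cost 34 ≤ 41, profit 2·6 + 2·8 + 4·9 = 64.
3×V, 1×H, and 4×T: cost 39 ≤ 41, profit 3·6 + 1·8 + 4·9 = 62.
Best is 64.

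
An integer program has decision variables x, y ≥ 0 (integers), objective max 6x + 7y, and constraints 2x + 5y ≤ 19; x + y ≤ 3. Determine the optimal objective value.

21

(x,y)=(0,3) is feasible, giving 21.
(x,y)=(1,2) is feasible, giving 20.
(x,y)=(0,2) is feasible, giving 14.
Maximum is 21 at (x,y)=(0,3).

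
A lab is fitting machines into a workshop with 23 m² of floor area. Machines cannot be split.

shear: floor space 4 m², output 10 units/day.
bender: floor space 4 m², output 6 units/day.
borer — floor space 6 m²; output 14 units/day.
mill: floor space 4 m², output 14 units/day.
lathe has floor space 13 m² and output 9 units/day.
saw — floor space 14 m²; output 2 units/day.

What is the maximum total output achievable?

This is an integer program with binary decision variables.
Allowing fractional choices, the relaxed optimum would be about 47.5, but machines are indivisible.
shear + bender + borer + mill: floor space 4 + 4 + 6 + 4 = 18 ≤ 23, output 10 + 6 + 14 + 14 = 44.
shear + borer + mill: floor space 4 + 6 + 4 = 14 ≤ 23, output 10 + 14 + 14 = 38.
Best is shear, bender, borer, and mill with total output 44.

44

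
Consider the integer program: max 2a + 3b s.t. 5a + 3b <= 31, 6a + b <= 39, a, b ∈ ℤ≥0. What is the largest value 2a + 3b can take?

30

The continuous relaxation peaks at (0, 10.3) with value 31.00; rounding to a feasible lattice point costs some objective.
(a,b)=(0,10): 5·0+3·10=30≤31, 6·0+1·10=10≤39, objective 30.
(a,b)=(0,9): 5·0+3·9=27≤31, 6·0+1·9=9≤39, objective 27.
No feasible integer point exceeds 30.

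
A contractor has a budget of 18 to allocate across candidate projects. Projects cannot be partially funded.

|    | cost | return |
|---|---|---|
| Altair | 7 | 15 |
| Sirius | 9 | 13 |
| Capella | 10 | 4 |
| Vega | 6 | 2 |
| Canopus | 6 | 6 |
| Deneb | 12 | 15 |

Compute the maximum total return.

This is a 0-1 knapsack instance.
Allowing fractional choices, the relaxed optimum would be about 30.5, but projects are indivisible.
Altair + Canopus: cost 7 + 6 = 13 ≤ 18, return 15 + 6 = 21.
Altair + Sirius: cost 7 + 9 = 16 ≤ 18, return 15 + 13 = 28.
Canopus + Deneb: cost 6 + 12 = 18 ≤ 18, return 6 + 15 = 21.
Best is Altair and Sirius with total return 28.

28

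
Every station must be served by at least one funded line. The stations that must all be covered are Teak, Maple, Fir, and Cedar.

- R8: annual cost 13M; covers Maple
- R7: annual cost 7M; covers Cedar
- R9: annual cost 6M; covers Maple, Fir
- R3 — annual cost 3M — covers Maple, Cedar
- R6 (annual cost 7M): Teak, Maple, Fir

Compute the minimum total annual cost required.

Choose R3 and R6: together they cover Teak, Maple, Fir, Cedar — every station.
Total annual cost: 3 + 7 = 10.

10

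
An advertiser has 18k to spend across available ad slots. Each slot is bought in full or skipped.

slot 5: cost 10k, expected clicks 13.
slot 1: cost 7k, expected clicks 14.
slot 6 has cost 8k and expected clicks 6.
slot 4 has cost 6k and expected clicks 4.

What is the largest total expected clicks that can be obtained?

27

Treat it as a binary knapsack problem.
Allowing fractional choices, the relaxed optimum would be about 27.8, but ad slots are indivisible.
slot 5 + slot 1: cost 10 + 7 = 17 ≤ 18, expected clicks 13 + 14 = 27.
slot 1 + slot 6: cost 7 + 8 = 15 ≤ 18, expected clicks 14 + 6 = 20.
Best is slot 5 and slot 1 with total expected clicks 27.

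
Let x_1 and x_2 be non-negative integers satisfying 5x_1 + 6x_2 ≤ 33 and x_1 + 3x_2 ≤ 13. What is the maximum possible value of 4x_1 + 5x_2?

The continuous relaxation peaks at (2.33, 3.56) with value 27.11; rounding to a feasible lattice point costs some objective.
(x_1,x_2)=(3,3) is feasible, giving 27.
(x_1,x_2)=(4,2) is feasible, giving 26.
(x_1,x_2)=(1,4) is feasible, giving 24.
The best lattice point is (3,3), giving 27.

27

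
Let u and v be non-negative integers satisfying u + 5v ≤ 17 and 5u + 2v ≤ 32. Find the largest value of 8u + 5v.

The continuous relaxation peaks at (5.48, 2.3) with value 55.35; rounding to a feasible lattice point costs some objective.
(u,v)=(6,1): 1·6+5·1=11≤17, 5·6+2·1=32≤32, objective 53.
(u,v)=(5,2): 1·5+5·2=15≤17, 5·5+2·2=29≤32, objective 50.
(u,v)=(6,0): 1·6+5·0=6≤17, 5·6+2·0=30≤32, objective 48.
Maximum is 53 at (u,v)=(6,1).

53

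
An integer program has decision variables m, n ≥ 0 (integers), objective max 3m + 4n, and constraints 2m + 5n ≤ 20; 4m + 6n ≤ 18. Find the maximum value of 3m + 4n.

Relaxing integrality, the LP optimum is 13.50 at (m,n) = (4.5, 0), which is not an integer point.
(m,n)=(3,1) is feasible, giving 13.
(m,n)=(4,0) is feasible, giving 12.
(m,n)=(2,1) is feasible, giving 10.
No feasible integer point exceeds 13.

13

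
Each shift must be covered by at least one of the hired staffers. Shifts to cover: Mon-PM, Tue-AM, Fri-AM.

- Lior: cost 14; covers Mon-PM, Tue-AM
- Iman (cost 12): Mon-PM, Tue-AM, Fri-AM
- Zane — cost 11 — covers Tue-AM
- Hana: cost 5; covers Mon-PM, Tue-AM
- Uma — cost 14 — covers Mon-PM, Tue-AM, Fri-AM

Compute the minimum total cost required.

12

This is an integer covering problem.
The greedy cost-per-new-shift heuristic would pick Hana and Iman for 17, but a cheaper cover exists.
Iman alone covers Mon-PM, Tue-AM, Fri-AM — every shift.
Total cost: 12.
No cover costs less than 12.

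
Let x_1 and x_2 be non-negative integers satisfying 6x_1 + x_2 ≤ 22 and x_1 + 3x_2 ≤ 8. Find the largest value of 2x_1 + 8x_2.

Relaxing integrality, the LP optimum is 21.33 at (x_1,x_2) = (0, 2.67), which is not an integer point.
(x_1,x_2)=(2,2): 6·2+1·2=14≤22, 1·2+3·2=8≤8, objective 20.
(x_1,x_2)=(1,2): 6·1+1·2=8≤22, 1·1+3·2=7≤8, objective 18.
Maximum is 20 at (x_1,x_2)=(2,2).

20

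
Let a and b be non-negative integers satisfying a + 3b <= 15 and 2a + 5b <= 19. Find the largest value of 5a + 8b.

Relaxing integrality, the LP optimum is 47.50 at (a,b) = (9.5, 0), which is not an integer point.
(a,b)=(9,0): 1·9+3·0=9≤15, 2·9+5·0=18≤19, objective 45.
(a,b)=(8,0): 1·8+3·0=8≤15, 2·8+5·0=16≤19, objective 40.
The best lattice point is (9,0), giving 45.

45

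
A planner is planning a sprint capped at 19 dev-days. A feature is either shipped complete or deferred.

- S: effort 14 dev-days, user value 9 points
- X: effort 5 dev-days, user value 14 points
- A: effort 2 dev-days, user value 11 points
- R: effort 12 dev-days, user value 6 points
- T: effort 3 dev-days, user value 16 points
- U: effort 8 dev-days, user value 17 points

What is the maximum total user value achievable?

58

This is an integer program with binary decision variables.
Allowing fractional choices, the relaxed optimum would be about 58.6, but features are indivisible.
X + A + T + U: effort 5 + 2 + 3 + 8 = 18 ≤ 19, user value 14 + 11 + 16 + 17 = 58.
A + T + U: effort 2 + 3 + 8 = 13 ≤ 19, user value 11 + 16 + 17 = 44.
X + T + U: effort 5 + 3 + 8 = 16 ≤ 19, user value 14 + 16 + 17 = 47.
Best is X, A, T, and U with total user value 58.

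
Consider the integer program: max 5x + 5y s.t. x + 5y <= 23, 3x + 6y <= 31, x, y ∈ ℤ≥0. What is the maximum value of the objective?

50

Relaxing integrality, the LP optimum is 51.67 at (x,y) = (10.3, 0), which is not an integer point.
(x,y)=(10,0): 1·10+5·0=10≤23, 3·10+6·0=30≤31, objective 50.
(x,y)=(9,0): 1·9+5·0=9≤23, 3·9+6·0=27≤31, objective 45.
No feasible integer point exceeds 50.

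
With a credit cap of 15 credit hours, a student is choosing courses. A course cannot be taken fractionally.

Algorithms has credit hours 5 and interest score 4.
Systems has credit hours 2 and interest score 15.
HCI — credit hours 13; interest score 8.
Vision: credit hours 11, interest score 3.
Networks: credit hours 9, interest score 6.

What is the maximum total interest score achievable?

23

Treat it as a binary knapsack problem.
Allowing fractional choices, the relaxed optimum would be about 24.3, but courses are indivisible.
Systems + HCI: credit hours 2 + 13 = 15 ≤ 15, interest score 15 + 8 = 23.
Algorithms + Systems: credit hours 5 + 2 = 7 ≤ 15, interest score 4 + 15 = 19.
Systems + Networks: credit hours 2 + 9 = 11 ≤ 15, interest score 15 + 6 = 21.
Best is Systems and HCI with total interest score 23.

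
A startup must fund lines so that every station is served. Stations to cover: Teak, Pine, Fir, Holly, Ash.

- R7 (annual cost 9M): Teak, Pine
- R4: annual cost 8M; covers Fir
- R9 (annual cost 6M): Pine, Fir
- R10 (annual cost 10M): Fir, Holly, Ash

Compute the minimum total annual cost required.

The greedy cost-per-new-station heuristic would pick R9, R10, and R7 for 25, but a cheaper cover exists.
Choose R7 and R10: together they cover Teak, Pine, Fir, Holly, Ash — every station.
Total annual cost: 9 + 10 = 19.
No cover costs less than 19.

19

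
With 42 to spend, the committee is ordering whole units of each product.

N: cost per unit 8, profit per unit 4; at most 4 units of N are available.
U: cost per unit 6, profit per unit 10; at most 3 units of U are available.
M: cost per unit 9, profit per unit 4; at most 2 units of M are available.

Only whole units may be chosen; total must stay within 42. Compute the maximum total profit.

3×U and 2×M: cost 36 ≤ 42, profit 3·10 + 2·4 = 38.
3×N and 3×U: cost 42 ≤ 42, profit 3·4 + 3·10 = 42.
Best is 42.

42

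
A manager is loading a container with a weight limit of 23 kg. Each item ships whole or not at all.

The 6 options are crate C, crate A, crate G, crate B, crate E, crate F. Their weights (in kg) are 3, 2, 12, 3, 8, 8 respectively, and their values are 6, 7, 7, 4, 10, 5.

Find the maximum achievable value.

This is an integer program with binary decision variables.
crate C + crate A + crate E + crate F: weight 3 + 2 + 8 + 8 = 21 ≤ 23, value 6 + 7 + 10 + 5 = 28.
crate A + crate B + crate E + crate F: weight 2 + 3 + 8 + 8 = 21 ≤ 23, value 7 + 4 + 10 + 5 = 26.
crate C + crate A + crate B + crate E: weight 3 + 2 + 3 + 8 = 16 ≤ 23, value 6 + 7 + 4 + 10 = 27.
Best is crate C, crate A, crate E, and crate F with total value 28.

28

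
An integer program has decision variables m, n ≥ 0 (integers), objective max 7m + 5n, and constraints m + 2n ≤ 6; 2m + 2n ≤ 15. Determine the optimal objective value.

(m,n)=(6,0): 1·6+2·0=6≤6, 2·6+2·0=12≤15, objective 42.
(m,n)=(5,0): 1·5+2·0=5≤6, 2·5+2·0=10≤15, objective 35.
The best lattice point is (6,0), giving 42.

42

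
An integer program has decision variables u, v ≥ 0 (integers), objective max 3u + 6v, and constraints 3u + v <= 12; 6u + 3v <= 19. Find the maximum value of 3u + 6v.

36

Relaxing integrality, the LP optimum is 38.00 at (u,v) = (0, 6.33), which is not an integer point.
(u,v)=(0,6) is feasible, giving 36.
(u,v)=(0,5) is feasible, giving 30.
Maximum is 36 at (u,v)=(0,6).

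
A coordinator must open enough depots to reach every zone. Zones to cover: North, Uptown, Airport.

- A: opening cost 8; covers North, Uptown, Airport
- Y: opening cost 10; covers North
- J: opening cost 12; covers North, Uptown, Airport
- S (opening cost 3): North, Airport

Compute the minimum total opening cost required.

The greedy cost-per-new-zone heuristic would pick S and A for 11, but a cheaper cover exists.
A alone covers North, Uptown, Airport — every zone.
Total opening cost: 8.
No cover costs less than 8.

8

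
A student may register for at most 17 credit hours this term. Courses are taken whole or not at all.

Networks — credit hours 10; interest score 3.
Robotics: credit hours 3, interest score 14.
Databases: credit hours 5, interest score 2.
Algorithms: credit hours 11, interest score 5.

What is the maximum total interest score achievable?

19

Robotics + Databases: credit hours 3 + 5 = 8 ≤ 17, interest score 14 + 2 = 16.
Robotics + Algorithms: credit hours 3 + 11 = 14 ≤ 17, interest score 14 + 5 = 19.
Networks + Robotics: credit hours 10 + 3 = 13 ≤ 17, interest score 3 + 14 = 17.
Best is Robotics and Algorithms with total interest score 19.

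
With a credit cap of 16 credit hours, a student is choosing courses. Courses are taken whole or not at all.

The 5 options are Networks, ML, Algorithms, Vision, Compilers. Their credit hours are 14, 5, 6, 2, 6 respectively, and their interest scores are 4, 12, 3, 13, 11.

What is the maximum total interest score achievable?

36

Allowing fractional choices, the relaxed optimum would be about 37.5, but courses are indivisible.
ML + Vision + Compilers: credit hours 5 + 2 + 6 = 13 ≤ 16, interest score 12 + 13 + 11 = 36.
ML + Algorithms + Vision: credit hours 5 + 6 + 2 = 13 ≤ 16, interest score 12 + 3 + 13 = 28.
Best is ML, Vision, and Compilers with total interest score 36.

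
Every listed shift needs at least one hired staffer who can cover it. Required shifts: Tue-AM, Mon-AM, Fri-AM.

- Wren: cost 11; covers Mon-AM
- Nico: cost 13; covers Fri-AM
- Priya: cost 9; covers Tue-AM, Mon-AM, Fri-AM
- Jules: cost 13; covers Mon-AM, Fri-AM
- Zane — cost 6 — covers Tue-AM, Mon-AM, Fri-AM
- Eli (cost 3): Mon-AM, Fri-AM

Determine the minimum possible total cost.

6

The greedy cost-per-new-shift heuristic would pick Eli and Zane for 9, but a cheaper cover exists.
Zane alone covers Tue-AM, Mon-AM, Fri-AM — every shift.
Total cost: 6.
No cover costs less than 6.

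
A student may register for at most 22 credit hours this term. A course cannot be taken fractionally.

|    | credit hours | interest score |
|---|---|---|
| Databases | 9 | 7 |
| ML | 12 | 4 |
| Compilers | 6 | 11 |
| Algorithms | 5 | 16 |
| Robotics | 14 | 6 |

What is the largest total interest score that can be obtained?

Databases + Algorithms: credit hours 9 + 5 = 14 ≤ 22, interest score 7 + 16 = 23.
Databases + Compilers + Algorithms: credit hours 9 + 6 + 5 = 20 ≤ 22, interest score 7 + 11 + 16 = 34.
Compilers + Algorithms: credit hours 6 + 5 = 11 ≤ 22, interest score 11 + 16 = 27.
Best is Databases, Compilers, and Algorithms with total interest score 34.

34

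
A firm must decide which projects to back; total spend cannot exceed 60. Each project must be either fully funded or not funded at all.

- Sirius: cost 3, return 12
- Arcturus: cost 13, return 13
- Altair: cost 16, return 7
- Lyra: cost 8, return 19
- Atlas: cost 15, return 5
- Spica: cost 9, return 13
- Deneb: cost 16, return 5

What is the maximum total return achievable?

64

Take Sirius, Arcturus, Altair, Lyra, and Spica: cost 3 + 13 + 16 + 8 + 9 = 49 ≤ 60, return 12 + 13 + 7 + 19 + 13 = 64.
No other feasible combination does better.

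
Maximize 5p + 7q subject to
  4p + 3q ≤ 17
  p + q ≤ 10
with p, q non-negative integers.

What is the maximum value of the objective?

The continuous relaxation peaks at (0, 5.67) with value 39.67; rounding to a feasible lattice point costs some objective.
(p,q)=(0,5) is feasible, giving 35.
(p,q)=(1,4) is feasible, giving 33.
(p,q)=(0,4) is feasible, giving 28.
Maximum is 35 at (p,q)=(0,5).

35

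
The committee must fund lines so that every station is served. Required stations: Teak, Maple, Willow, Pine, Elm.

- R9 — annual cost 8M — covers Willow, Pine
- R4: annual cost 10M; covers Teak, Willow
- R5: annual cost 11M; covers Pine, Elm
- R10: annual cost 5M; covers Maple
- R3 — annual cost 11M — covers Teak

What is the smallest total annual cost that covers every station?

26

The greedy cost-per-new-station heuristic would pick R9, R10, R4, and R5 for 34, but a cheaper cover exists.
Choose R4, R5, and R10: together they cover Teak, Maple, Willow, Pine, Elm — every station.
Total annual cost: 10 + 11 + 5 = 26.
No cover costs less than 26.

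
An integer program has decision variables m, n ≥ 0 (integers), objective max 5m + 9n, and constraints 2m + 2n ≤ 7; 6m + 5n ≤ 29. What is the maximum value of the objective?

(m,n)=(0,3): 2·0+2·3=6≤7, 6·0+5·3=15≤29, objective 27.
(m,n)=(1,2): 2·1+2·2=6≤7, 6·1+5·2=16≤29, objective 23.
(m,n)=(0,2): 2·0+2·2=4≤7, 6·0+5·2=10≤29, objective 18.
No feasible integer point exceeds 27.

27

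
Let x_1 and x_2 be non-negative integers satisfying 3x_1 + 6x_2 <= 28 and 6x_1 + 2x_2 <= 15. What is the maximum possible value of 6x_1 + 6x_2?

(x_1,x_2)=(1,4) is feasible, giving 30.
(x_1,x_2)=(1,3) is feasible, giving 24.
No feasible integer point exceeds 30.

30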